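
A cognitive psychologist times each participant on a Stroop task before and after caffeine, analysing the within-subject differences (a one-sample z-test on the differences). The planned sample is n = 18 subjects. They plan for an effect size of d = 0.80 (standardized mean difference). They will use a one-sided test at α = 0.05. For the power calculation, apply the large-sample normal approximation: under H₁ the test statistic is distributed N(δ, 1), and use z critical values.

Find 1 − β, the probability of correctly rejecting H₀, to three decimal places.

Power ≈ 0.960

Noncentrality parameter: δ = d·√n = 0.80 × √18 = 3.3941
Critical value for a one-sided test at α = 0.05: z_α = 1.645.
Power = P(Z > 1.645 − δ) = Φ(1.749) = 0.9599.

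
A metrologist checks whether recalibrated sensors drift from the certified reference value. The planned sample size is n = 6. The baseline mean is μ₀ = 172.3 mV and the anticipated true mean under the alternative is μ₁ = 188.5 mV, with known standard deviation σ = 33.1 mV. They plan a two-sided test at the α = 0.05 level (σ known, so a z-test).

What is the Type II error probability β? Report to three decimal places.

Standardized effect: d = |μ₁ − μ₀| / σ = |188.5 − 172.3| / 33.1 = 0.4894
Noncentrality parameter: λ = d·√n = 0.4894 × √6 = 1.1988
Critical value for a two-sided test at α = 0.05: z_{α/2} = 1.960.
Power = Φ(λ − 1.960) + Φ(−λ − 1.960) = Φ(-0.761) + Φ(-3.159) = 0.2233 + 0.0008 = 0.2241.
Type II error: β = 1 − power = 1 − 0.2241 = 0.7759.

β ≈ 0.776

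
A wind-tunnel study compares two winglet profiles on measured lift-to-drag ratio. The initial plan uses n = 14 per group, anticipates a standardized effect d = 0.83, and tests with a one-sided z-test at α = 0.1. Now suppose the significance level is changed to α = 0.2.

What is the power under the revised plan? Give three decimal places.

Power ≈ 0.912

δ = d·√(n/2) = 0.83 × √(14/2) = 2.1960 (unchanged). New critical value: z_{0.2} = 0.842.
Revised power = Φ(δ − 0.842) = Φ(1.354) = 0.9122.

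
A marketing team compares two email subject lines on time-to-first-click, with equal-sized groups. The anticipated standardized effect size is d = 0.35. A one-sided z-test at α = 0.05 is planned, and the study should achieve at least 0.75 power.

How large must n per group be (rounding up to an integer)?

n = 88 per group

For power 0.75 need Φ(δ − z_{0.05}) = 0.75, so δ = z_{0.05} + z_{0.25} = 1.645 + 0.674 = 2.319.
δ = d·√(n/2) ⇒ n = 2(δ/d)² = 2 × (2.319 / 0.35)² = 87.83.
Rounding up, n = 88 per group.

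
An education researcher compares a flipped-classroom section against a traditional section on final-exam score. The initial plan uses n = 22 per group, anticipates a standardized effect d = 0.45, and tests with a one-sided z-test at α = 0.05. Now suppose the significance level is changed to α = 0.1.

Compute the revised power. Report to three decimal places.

Power ≈ 0.584

δ = d·√(n/2) = 0.45 × √(22/2) = 1.4925 (unchanged). New critical value: z_{0.1} = 1.282.
Revised power = P(Z > 1.282 − δ) = Φ(0.211) = 0.5835.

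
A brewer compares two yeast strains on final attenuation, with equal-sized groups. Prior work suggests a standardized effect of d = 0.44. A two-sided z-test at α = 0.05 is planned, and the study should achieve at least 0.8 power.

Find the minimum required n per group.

Set Φ(δ − 1.960) = 0.8; then δ − 1.960 = Φ⁻¹(0.8) = 0.842, giving δ = 2.802.
(Ignoring the negligible lower-tail rejection probability gives the usual closed-form inversion.)
δ = d·√(n/2) ⇒ n = 2(δ/d)² = 2 × (2.802 / 0.44)² = 81.08.
Rounding up, n = 82 per group.

n = 82 per group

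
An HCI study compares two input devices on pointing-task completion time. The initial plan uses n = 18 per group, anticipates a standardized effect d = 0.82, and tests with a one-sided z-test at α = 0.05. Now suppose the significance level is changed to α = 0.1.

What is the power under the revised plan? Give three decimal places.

δ = d·√(n/2) = 0.82 × √(18/2) = 2.4600 (unchanged). New critical value: z_{0.1} = 1.282.
Revised power = P(Z > 1.282 − δ) = Φ(1.178) = 0.8807.

Power ≈ 0.881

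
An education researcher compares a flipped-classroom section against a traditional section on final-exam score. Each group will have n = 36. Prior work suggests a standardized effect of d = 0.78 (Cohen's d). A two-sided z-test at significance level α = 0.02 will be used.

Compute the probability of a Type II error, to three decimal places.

Noncentrality parameter: δ = d·√(n/2) = 0.78 × √(36/2) = 3.3093
Critical value for a two-sided test at α = 0.02: z_{α/2} = 2.326.
Power = Φ(δ − 2.326) + Φ(−δ − 2.326) = Φ(0.983) + Φ(-5.636) = 0.8372 + 0.0000 = 0.8372.
Type II error: β = 1 − power = 1 − 0.8372 = 0.1628.

β ≈ 0.163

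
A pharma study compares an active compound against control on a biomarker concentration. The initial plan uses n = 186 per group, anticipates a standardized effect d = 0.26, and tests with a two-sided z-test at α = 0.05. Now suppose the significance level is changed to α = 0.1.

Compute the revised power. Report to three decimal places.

Power ≈ 0.806

δ = d·√(n/2) = 0.26 × √(186/2) = 2.5073 (unchanged). New critical value: z_{0.05} = 1.645.
Revised power = Φ(δ − 1.645) + Φ(−δ − 1.645) = Φ(0.862) + Φ(-4.152) = 0.8058 + 0.0000 = 0.8058.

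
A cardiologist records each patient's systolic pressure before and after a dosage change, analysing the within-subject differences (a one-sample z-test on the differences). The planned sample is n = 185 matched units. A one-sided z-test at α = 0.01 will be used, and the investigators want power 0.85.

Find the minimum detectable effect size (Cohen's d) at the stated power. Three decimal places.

Need Φ(δ − 2.326) = 0.85, so δ = 2.326 + 1.036 = 3.363.
δ = d·√n ⇒ d = δ/√n = 3.363/√185 = 0.2472.

d ≈ 0.247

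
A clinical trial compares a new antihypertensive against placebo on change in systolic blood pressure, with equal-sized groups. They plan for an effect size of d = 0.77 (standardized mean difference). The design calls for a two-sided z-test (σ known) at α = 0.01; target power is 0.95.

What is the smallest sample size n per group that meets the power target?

For power 0.95 need Φ(δ − z_{0.005}) = 0.95, so δ = z_{0.005} + z_{0.05} = 2.576 + 1.645 = 4.221.
(The Φ(−δ − z_{α/2}) term is vanishingly small for δ > 0 and is dropped in the standard sample-size formula.)
δ = d·√(n/2) ⇒ n = 2(δ/d)² = 2 × (4.221 / 0.77)² = 60.09.
Round up to the next whole unit.

n = 61 per group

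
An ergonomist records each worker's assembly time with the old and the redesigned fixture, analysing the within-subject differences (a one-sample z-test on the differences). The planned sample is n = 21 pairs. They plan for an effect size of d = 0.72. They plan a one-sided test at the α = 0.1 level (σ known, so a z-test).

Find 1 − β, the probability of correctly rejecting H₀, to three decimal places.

Power ≈ 0.978

Noncentrality parameter: λ = d·√n = 0.72 × √21 = 3.2995
Critical value for a one-sided test at α = 0.1: z_α = 1.282.
Power = Φ(λ − 1.282) = Φ(2.018) = 0.9782.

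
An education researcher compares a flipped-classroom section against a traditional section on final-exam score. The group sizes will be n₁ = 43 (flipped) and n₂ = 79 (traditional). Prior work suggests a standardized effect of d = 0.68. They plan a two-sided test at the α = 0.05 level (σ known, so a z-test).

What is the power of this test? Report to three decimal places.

Noncentrality parameter: δ = d / √(1/n₁ + 1/n₂) = 0.68 / √(1/43 + 1/79) = 3.5882
Two-sided α = 0.05 → critical value z_{0.025} = 1.960.
Power = Φ(δ − 1.960) + Φ(−δ − 1.960) = Φ(1.628) + Φ(-5.548) = 0.9483 + 0.0000 = 0.9483.

Power ≈ 0.948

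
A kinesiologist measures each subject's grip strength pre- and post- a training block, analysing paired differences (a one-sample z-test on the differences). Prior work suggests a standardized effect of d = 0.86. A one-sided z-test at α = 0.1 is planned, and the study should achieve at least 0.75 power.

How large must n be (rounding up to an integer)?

n = 6

For power 0.75 need Φ(δ − z_{0.1}) = 0.75, so δ = z_{0.1} + z_{0.25} = 1.282 + 0.674 = 1.956.
δ = d·√n ⇒ n = (δ/d)² = (1.956 / 0.86)² = 5.17.
Rounding up, n = 6.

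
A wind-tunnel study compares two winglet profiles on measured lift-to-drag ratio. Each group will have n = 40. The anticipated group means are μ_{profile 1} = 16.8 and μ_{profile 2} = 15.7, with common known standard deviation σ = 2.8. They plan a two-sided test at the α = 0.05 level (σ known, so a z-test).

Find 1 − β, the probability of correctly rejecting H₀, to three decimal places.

Standardized effect: d = |μ_{profile 1} − μ_{profile 2}| / σ = |16.8 − 15.7| / 2.8 = 0.3929
Noncentrality parameter: δ = d·√(n/2) = 0.3929 × √(40/2) = 1.7569
Two-sided α = 0.05 → critical value z_{0.025} = 1.960.
Power = Φ(δ − 1.960) + Φ(−δ − 1.960) = Φ(-0.203) + Φ(-3.717) = 0.4195 + 0.0001 = 0.4196.

Power ≈ 0.420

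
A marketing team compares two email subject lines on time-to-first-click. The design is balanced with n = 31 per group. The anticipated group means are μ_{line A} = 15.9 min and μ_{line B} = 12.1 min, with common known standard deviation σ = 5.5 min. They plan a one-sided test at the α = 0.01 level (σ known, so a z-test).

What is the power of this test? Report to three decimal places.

Standardized effect: d = |μ_{line A} − μ_{line B}| / σ = |15.9 − 12.1| / 5.5 = 0.6909
Noncentrality parameter: δ = d·√(n/2) = 0.6909 × √(31/2) = 2.7201
One-sided α = 0.01 → critical value z_{0.01} = 2.326.
Power = Φ(δ − 2.326) = Φ(0.394) = 0.6531.

Power ≈ 0.653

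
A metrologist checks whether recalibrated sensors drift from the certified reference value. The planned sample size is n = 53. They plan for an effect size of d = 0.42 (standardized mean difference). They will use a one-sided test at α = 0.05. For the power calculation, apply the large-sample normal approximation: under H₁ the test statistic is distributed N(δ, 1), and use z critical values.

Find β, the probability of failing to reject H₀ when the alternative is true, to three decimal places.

Noncentrality parameter: δ = d·√n = 0.42 × √53 = 3.0576
Critical value for a one-sided test at α = 0.05: z_α = 1.645.
Power = Φ(δ − 1.645) = Φ(1.413) = 0.9211.
Type II error: β = 1 − power = 1 − 0.9211 = 0.0789.

β ≈ 0.079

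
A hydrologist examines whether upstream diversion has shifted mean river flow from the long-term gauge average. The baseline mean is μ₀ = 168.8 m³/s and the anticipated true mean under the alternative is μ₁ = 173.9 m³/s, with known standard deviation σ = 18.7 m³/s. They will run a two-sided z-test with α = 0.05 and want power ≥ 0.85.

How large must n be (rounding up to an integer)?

n = 121

Standardized effect: d = |μ₁ − μ₀| / σ = |173.9 − 168.8| / 18.7 = 0.2727
For power 0.85 need Φ(δ − z_{0.025}) = 0.85, so δ = z_{0.025} + z_{0.15} = 1.960 + 1.036 = 2.996.
(Ignoring the negligible lower-tail rejection probability gives the usual closed-form inversion.)
δ = d·√n ⇒ n = (δ/d)² = (2.996 / 0.2727)² = 120.71.
Round up to the next whole unit.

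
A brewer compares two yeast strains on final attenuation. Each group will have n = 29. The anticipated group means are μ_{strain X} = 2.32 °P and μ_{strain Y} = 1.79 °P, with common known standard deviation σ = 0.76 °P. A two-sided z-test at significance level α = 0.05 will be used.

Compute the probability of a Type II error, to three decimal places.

β ≈ 0.243

Standardized effect: d = |μ_{strain X} − μ_{strain Y}| / σ = |2.32 − 1.79| / 0.76 = 0.6974
Noncentrality parameter: δ = d·√(n/2) = 0.6974 × √(29/2) = 2.6555
Critical value for a two-sided test at α = 0.05: z_{α/2} = 1.960.
Power = Φ(δ − 1.960) + Φ(−δ − 1.960) = Φ(0.696) + Φ(-4.615) = 0.7566 + 0.0000 = 0.7566.
Type II error: β = 1 − power = 1 − 0.7566 = 0.2434.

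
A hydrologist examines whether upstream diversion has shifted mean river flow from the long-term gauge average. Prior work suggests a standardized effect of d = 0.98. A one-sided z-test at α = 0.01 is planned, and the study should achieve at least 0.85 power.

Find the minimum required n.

Set Φ(δ − 2.326) = 0.85; then δ − 2.326 = Φ⁻¹(0.85) = 1.036, giving δ = 3.363.
δ = d·√n ⇒ n = (δ/d)² = (3.363 / 0.98)² = 11.77.
Rounding up, n = 12.

n = 12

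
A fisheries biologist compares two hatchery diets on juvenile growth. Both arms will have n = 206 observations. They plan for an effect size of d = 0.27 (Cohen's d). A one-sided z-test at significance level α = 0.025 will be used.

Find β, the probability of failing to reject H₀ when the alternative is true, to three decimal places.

β ≈ 0.218

Noncentrality parameter: δ = d·√(n/2) = 0.27 × √(206/2) = 2.7402
Critical value for a one-sided test at α = 0.025: z_α = 1.960.
Power = P(Z > 1.960 − δ) = Φ(0.780) = 0.7824.
Type II error: β = 1 − power = 1 − 0.7824 = 0.2176.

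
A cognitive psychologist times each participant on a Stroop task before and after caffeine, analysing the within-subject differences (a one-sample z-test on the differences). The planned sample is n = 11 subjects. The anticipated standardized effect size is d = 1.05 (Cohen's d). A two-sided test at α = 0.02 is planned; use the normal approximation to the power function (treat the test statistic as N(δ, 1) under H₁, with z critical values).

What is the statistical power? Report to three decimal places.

Noncentrality parameter: δ = d·√n = 1.05 × √11 = 3.4825
Two-sided α = 0.02 → critical value z_{0.01} = 2.326.
Power = Φ(δ − 2.326) + Φ(−δ − 2.326) = Φ(1.156) + Φ(-5.809) = 0.8762 + 0.0000 = 0.8762.

Power ≈ 0.876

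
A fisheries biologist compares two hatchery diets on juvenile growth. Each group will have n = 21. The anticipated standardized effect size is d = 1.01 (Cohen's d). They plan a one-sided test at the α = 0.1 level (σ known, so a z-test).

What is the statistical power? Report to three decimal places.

Noncentrality parameter: δ = d·√(n/2) = 1.01 × √(21/2) = 3.2728
Critical value for a one-sided test at α = 0.1: z_α = 1.282.
Power = Φ(δ − 1.282) = Φ(1.991) = 0.9768.

Power ≈ 0.977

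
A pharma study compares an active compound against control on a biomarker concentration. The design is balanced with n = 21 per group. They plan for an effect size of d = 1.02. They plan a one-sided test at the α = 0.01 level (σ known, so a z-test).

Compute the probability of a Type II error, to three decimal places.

Noncentrality parameter: δ = d·√(n/2) = 1.02 × √(21/2) = 3.3052
Critical value for a one-sided test at α = 0.01: z_α = 2.326.
Power = P(Z > 2.326 − δ) = Φ(0.979) = 0.8362.
Type II error: β = 1 − power = 1 − 0.8362 = 0.1638.

β ≈ 0.164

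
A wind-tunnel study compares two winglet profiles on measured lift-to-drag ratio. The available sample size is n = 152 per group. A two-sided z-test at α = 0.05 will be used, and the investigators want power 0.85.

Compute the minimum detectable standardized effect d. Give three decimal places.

d ≈ 0.344

Need Φ(δ − 1.960) = 0.85, so δ = 1.960 + 1.036 = 2.996.
(Lower-tail contribution to power is negligible for δ > 0.)
δ = d·√(n/2) ⇒ d = δ/√(n/2) = 2.996/√(152/2) = 0.3437.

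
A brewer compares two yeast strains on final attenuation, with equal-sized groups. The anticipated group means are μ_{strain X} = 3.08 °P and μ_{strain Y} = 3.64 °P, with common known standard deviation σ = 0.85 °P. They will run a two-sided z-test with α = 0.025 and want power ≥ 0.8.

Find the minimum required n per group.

n = 44 per group

Standardized effect: d = |μ_{strain X} − μ_{strain Y}| / σ = |3.08 − 3.64| / 0.85 = 0.6588
Set Φ(δ − 2.241) = 0.8; then δ − 2.241 = Φ⁻¹(0.8) = 0.842, giving δ = 3.083.
(Ignoring the negligible lower-tail rejection probability gives the usual closed-form inversion.)
δ = d·√(n/2) ⇒ n = 2(δ/d)² = 2 × (3.083 / 0.6588)² = 43.80.
Rounding up, n = 44 per group.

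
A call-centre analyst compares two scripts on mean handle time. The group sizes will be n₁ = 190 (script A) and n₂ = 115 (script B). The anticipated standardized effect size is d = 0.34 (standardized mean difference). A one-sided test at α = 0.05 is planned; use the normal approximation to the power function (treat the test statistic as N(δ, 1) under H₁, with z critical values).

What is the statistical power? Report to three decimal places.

Noncentrality parameter: λ = d / √(1/n₁ + 1/n₂) = 0.34 / √(1/190 + 1/115) = 2.8778
One-sided α = 0.05 → critical value z_{0.05} = 1.645.
Power = P(Z > 1.645 − λ) = Φ(1.233) = 0.8912.

Power ≈ 0.891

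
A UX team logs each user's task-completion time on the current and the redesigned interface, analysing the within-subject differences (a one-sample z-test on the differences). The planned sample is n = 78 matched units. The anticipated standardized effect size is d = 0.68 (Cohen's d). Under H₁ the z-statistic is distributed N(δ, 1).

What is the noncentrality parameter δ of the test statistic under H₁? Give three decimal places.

δ ≈ 6.006

δ = d·√n = 0.68 × √78 = 6.0056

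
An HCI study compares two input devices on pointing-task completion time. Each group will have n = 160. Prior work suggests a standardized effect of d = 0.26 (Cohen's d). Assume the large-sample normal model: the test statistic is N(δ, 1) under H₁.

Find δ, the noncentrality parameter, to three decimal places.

δ ≈ 2.326

δ = d·√(n/2) = 0.26 × √(160/2) = 2.3255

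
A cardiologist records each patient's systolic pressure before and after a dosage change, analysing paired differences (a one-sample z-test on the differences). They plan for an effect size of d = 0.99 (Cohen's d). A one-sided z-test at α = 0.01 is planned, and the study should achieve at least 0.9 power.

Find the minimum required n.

Set Φ(δ − 2.326) = 0.9; then δ − 2.326 = Φ⁻¹(0.9) = 1.282, giving δ = 3.608.
δ = d·√n ⇒ n = (δ/d)² = (3.608 / 0.99)² = 13.28.
Rounding up, n = 14.

n = 14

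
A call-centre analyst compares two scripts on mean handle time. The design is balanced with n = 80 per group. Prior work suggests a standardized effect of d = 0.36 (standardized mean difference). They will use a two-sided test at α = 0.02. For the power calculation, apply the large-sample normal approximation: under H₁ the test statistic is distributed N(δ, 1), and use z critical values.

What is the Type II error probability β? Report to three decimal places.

Noncentrality parameter: δ = d·√(n/2) = 0.36 × √(80/2) = 2.2768
Two-sided α = 0.02 → critical value z_{0.01} = 2.326.
Power = Φ(δ − 2.326) + Φ(−δ − 2.326) = Φ(-0.050) + Φ(-4.603) = 0.4803 + 0.0000 = 0.4803.
Type II error: β = 1 − power = 1 − 0.4803 = 0.5197.

β ≈ 0.520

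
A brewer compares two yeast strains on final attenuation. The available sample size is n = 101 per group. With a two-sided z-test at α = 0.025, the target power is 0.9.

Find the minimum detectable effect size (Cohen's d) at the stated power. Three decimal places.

Required noncentrality: δ = z_{0.0125} + z_{0.10} = 2.241 + 1.282 = 3.523.
(The second rejection-region term Φ(−δ − z_{α/2}) is negligible and dropped.)
δ = d·√(n/2) ⇒ d = δ/√(n/2) = 3.523/√(101/2) = 0.4957.

d ≈ 0.496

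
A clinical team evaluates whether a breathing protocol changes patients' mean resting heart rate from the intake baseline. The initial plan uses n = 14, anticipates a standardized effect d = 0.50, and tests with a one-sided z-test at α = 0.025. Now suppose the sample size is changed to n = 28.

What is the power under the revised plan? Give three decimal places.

Power ≈ 0.754

With n = 28: δ = d·√n = 0.50 × √28 = 2.6458. Critical value z_{0.025} = 1.960.
Revised power = P(Z > 1.960 − δ) = Φ(0.686) = 0.7536.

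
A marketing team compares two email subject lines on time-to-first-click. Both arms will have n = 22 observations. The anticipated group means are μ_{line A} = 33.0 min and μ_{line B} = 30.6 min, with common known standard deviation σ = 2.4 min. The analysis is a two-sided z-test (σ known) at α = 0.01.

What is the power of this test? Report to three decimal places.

Power ≈ 0.771

Standardized effect: d = |μ_{line A} − μ_{line B}| / σ = |33.0 − 30.6| / 2.4 = 1.0000
Noncentrality parameter: δ = d·√(n/2) = 1.0000 × √(22/2) = 3.3166
Critical value for a two-sided test at α = 0.01: z_{α/2} = 2.576.
Power = Φ(δ − 2.576) + Φ(−δ − 2.576) = Φ(0.741) + Φ(-5.892) = 0.7706 + 0.0000 = 0.7706.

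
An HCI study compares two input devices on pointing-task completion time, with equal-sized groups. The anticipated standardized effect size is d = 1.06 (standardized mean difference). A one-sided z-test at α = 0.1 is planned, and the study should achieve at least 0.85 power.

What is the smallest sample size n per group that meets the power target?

For power 0.85 need Φ(δ − z_{0.1}) = 0.85, so δ = z_{0.1} + z_{0.15} = 1.282 + 1.036 = 2.318.
δ = d·√(n/2) ⇒ n = 2(δ/d)² = 2 × (2.318 / 1.06)² = 9.56.
Round up to the next whole unit.

n = 10 per group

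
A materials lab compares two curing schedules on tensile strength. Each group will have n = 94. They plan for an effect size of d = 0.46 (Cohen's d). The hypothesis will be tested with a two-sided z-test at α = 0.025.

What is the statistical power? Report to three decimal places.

Noncentrality parameter: δ = d·√(n/2) = 0.46 × √(94/2) = 3.1536
Two-sided α = 0.025 → critical value z_{0.0125} = 2.241.
Power = Φ(δ − 2.241) + Φ(−δ − 2.241) = Φ(0.912) + Φ(-5.395) = 0.8192 + 0.0000 = 0.8192.

Power ≈ 0.819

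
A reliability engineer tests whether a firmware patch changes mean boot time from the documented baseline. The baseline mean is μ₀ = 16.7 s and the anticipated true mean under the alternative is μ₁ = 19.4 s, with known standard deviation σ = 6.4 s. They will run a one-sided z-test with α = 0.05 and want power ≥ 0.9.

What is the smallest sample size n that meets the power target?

Standardized effect: d = |μ₁ − μ₀| / σ = |19.4 − 16.7| / 6.4 = 0.4219
Set Φ(δ − 1.645) = 0.9; then δ − 1.645 = Φ⁻¹(0.9) = 1.282, giving δ = 2.926.
δ = d·√n ⇒ n = (δ/d)² = (2.926 / 0.4219)² = 48.12.
Round up to the next whole unit.

n = 49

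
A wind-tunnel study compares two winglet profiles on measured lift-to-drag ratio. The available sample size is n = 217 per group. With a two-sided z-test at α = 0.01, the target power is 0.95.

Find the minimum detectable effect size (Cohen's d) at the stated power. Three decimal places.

Required noncentrality: δ = z_{0.005} + z_{0.05} = 2.576 + 1.645 = 4.221.
(Lower-tail contribution to power is negligible for δ > 0.)
δ = d·√(n/2) ⇒ d = δ/√(n/2) = 4.221/√(217/2) = 0.4052.

d ≈ 0.405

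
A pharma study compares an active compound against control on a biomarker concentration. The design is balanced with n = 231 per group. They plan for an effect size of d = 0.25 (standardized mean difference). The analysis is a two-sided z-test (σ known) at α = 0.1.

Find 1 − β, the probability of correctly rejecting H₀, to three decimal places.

Power ≈ 0.851

Noncentrality parameter: δ = d·√(n/2) = 0.25 × √(231/2) = 2.6868
Critical value for a two-sided test at α = 0.1: z_{α/2} = 1.645.
Power = Φ(δ − 1.645) + Φ(−δ − 1.645) = Φ(1.042) + Φ(-4.332) = 0.8513 + 0.0000 = 0.8513.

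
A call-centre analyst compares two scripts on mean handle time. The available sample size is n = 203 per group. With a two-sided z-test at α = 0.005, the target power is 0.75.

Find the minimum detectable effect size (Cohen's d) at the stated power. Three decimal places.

d ≈ 0.346

Required noncentrality: δ = z_{0.0025} + z_{0.25} = 2.807 + 0.674 = 3.482.
(The second rejection-region term Φ(−δ − z_{α/2}) is negligible and dropped.)
δ = d·√(n/2) ⇒ d = δ/√(n/2) = 3.482/√(203/2) = 0.3456.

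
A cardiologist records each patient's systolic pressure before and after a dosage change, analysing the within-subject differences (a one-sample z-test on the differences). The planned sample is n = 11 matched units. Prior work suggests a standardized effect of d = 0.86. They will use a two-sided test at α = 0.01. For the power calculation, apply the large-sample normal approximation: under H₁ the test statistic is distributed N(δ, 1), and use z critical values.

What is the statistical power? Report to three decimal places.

Power ≈ 0.609

Noncentrality parameter: δ = d·√n = 0.86 × √11 = 2.8523
Two-sided α = 0.01 → critical value z_{0.005} = 2.576.
Power = Φ(δ − 2.576) + Φ(−δ − 2.576) = Φ(0.276) + Φ(-5.428) = 0.6089 + 0.0000 = 0.6089.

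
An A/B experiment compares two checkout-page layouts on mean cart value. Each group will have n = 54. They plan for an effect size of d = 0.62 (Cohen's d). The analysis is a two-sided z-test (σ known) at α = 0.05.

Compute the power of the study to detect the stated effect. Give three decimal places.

Noncentrality parameter: δ = d·√(n/2) = 0.62 × √(54/2) = 3.2216
Two-sided α = 0.05 → critical value z_{0.025} = 1.960.
Power = Φ(δ − 1.960) + Φ(−δ − 1.960) = Φ(1.262) + Φ(-5.182) = 0.8965 + 0.0000 = 0.8965.

Power ≈ 0.896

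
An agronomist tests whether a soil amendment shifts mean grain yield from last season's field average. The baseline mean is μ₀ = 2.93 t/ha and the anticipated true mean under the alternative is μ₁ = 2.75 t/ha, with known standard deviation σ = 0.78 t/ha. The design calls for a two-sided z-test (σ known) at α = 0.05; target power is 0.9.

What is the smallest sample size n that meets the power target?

n = 198

Standardized effect: d = |μ₁ − μ₀| / σ = |2.75 − 2.93| / 0.78 = 0.2308
Set Φ(δ − 1.960) = 0.9; then δ − 1.960 = Φ⁻¹(0.9) = 1.282, giving δ = 3.242.
(For δ > 0 the lower-tail rejection region contributes negligibly to power, so the one-term inversion is standard.)
δ = d·√n ⇒ n = (δ/d)² = (3.242 / 0.2308)² = 197.31.
Rounding up, n = 198.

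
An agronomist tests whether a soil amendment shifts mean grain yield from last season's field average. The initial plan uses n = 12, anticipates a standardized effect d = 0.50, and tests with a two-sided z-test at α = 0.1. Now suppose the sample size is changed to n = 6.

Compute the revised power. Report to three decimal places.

Power ≈ 0.339

With n = 6: δ = d·√n = 0.50 × √6 = 1.2247. Critical value z_{0.05} = 1.645.
Revised power = Φ(δ − 1.645) + Φ(−δ − 1.645) = Φ(-0.420) + Φ(-2.870) = 0.3372 + 0.0021 = 0.3393.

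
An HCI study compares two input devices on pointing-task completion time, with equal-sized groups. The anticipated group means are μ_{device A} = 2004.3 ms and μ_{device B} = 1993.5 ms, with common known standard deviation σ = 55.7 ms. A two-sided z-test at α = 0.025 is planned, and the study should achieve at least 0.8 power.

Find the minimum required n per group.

n = 506 per group

Standardized effect: d = |μ_{device A} − μ_{device B}| / σ = |2004.3 − 1993.5| / 55.7 = 0.1939
For power 0.8 need Φ(δ − z_{0.0125}) = 0.8, so δ = z_{0.0125} + z_{0.20} = 2.241 + 0.842 = 3.083.
(For δ > 0 the lower-tail rejection region contributes negligibly to power, so the one-term inversion is standard.)
δ = d·√(n/2) ⇒ n = 2(δ/d)² = 2 × (3.083 / 0.1939)² = 505.65.
Rounding up, n = 506 per group.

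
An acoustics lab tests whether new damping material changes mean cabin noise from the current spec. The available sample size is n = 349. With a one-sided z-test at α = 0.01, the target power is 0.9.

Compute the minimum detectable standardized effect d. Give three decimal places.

Required noncentrality: δ = z_{0.01} + z_{0.10} = 2.326 + 1.282 = 3.608.
δ = d·√n ⇒ d = δ/√n = 3.608/√349 = 0.1931.

d ≈ 0.193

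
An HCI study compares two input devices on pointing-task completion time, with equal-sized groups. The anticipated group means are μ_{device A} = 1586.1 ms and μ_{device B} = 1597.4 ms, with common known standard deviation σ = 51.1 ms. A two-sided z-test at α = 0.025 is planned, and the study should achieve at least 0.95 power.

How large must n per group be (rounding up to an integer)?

n = 618 per group

Standardized effect: d = |μ_{device A} − μ_{device B}| / σ = |1586.1 − 1597.4| / 51.1 = 0.2211
For power 0.95 need Φ(δ − z_{0.0125}) = 0.95, so δ = z_{0.0125} + z_{0.05} = 2.241 + 1.645 = 3.886.
(Ignoring the negligible lower-tail rejection probability gives the usual closed-form inversion.)
δ = d·√(n/2) ⇒ n = 2(δ/d)² = 2 × (3.886 / 0.2211)² = 617.70.
Rounding up, n = 618 per group.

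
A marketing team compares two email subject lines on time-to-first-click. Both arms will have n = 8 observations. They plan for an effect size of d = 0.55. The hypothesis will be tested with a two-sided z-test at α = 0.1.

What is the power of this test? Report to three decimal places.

Noncentrality parameter: δ = d·√(n/2) = 0.55 × √(8/2) = 1.1000
Two-sided α = 0.1 → critical value z_{0.05} = 1.645.
Power = Φ(δ − 1.645) + Φ(−δ − 1.645) = Φ(-0.545) + Φ(-2.745) = 0.2929 + 0.0030 = 0.2960.

Power ≈ 0.296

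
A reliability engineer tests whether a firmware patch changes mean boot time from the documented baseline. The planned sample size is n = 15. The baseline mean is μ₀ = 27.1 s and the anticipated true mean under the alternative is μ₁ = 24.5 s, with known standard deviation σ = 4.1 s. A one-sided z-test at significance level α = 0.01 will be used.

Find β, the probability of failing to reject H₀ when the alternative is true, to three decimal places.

Standardized effect: d = |μ₁ − μ₀| / σ = |24.5 − 27.1| / 4.1 = 0.6341
Noncentrality parameter: δ = d·√n = 0.6341 × √15 = 2.4560
One-sided α = 0.01 → critical value z_{0.01} = 2.326.
Power = Φ(δ − 2.326) = Φ(0.130) = 0.5516.
Type II error: β = 1 − power = 1 − 0.5516 = 0.4484.

β ≈ 0.448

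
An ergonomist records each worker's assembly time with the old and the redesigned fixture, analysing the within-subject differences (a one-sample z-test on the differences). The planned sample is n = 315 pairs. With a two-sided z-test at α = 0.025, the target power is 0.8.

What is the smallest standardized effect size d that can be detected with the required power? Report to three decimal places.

Need Φ(δ − 2.241) = 0.8, so δ = 2.241 + 0.842 = 3.083.
(The second rejection-region term Φ(−δ − z_{α/2}) is negligible and dropped.)
δ = d·√n ⇒ d = δ/√n = 3.083/√315 = 0.1737.

d ≈ 0.174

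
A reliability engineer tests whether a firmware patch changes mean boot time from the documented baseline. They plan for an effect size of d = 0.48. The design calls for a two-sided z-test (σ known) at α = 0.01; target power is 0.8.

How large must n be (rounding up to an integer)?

For power 0.8 need Φ(δ − z_{0.005}) = 0.8, so δ = z_{0.005} + z_{0.20} = 2.576 + 0.842 = 3.417.
(The Φ(−δ − z_{α/2}) term is vanishingly small for δ > 0 and is dropped in the standard sample-size formula.)
δ = d·√n ⇒ n = (δ/d)² = (3.417 / 0.48)² = 50.69.
Round up to the next whole unit.

n = 51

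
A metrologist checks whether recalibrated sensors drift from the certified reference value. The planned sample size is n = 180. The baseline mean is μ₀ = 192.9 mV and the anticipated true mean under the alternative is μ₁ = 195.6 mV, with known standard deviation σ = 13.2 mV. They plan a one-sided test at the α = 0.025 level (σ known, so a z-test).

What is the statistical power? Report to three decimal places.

Standardized effect: d = |μ₁ − μ₀| / σ = |195.6 − 192.9| / 13.2 = 0.2045
Noncentrality parameter: λ = d·√n = 0.2045 × √180 = 2.7443
One-sided α = 0.025 → critical value z_{0.025} = 1.960.
Power = Φ(λ − 1.960) = Φ(0.784) = 0.7836.

Power ≈ 0.784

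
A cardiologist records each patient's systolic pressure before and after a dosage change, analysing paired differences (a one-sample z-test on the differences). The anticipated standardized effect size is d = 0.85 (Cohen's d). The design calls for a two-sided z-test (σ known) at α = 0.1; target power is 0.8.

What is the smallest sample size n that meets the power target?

Set Φ(δ − 1.645) = 0.8; then δ − 1.645 = Φ⁻¹(0.8) = 0.842, giving δ = 2.486.
(The Φ(−δ − z_{α/2}) term is vanishingly small for δ > 0 and is dropped in the standard sample-size formula.)
δ = d·√n ⇒ n = (δ/d)² = (2.486 / 0.85)² = 8.56.
Rounding up, n = 9.

n = 9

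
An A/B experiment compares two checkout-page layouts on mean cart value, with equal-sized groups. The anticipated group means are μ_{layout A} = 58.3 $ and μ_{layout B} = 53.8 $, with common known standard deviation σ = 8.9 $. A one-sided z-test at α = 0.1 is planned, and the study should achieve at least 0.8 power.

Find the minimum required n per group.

n = 36 per group

Standardized effect: d = |μ_{layout A} − μ_{layout B}| / σ = |58.3 − 53.8| / 8.9 = 0.5056
Set Φ(δ − 1.282) = 0.8; then δ − 1.282 = Φ⁻¹(0.8) = 0.842, giving δ = 2.123.
δ = d·√(n/2) ⇒ n = 2(δ/d)² = 2 × (2.123 / 0.5056)² = 35.27.
Rounding up, n = 36 per group.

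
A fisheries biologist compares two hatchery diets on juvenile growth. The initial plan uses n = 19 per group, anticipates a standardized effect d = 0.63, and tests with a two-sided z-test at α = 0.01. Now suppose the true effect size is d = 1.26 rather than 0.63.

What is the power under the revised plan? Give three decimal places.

Power ≈ 0.905

With d = 1.26: δ = d·√(n/2) = 1.26 × √(19/2) = 3.8836. Critical value z_{0.005} = 2.576.
Revised power = Φ(δ − 2.576) + Φ(−δ − 2.576) = Φ(1.308) + Φ(-6.459) = 0.9045 + 0.0000 = 0.9045.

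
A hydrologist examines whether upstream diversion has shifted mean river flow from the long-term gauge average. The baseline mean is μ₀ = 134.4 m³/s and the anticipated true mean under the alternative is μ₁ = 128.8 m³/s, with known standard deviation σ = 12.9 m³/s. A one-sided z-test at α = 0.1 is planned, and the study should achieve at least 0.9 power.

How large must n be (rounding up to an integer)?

n = 35

Standardized effect: d = |μ₁ − μ₀| / σ = |128.8 − 134.4| / 12.9 = 0.4341
For power 0.9 need Φ(δ − z_{0.1}) = 0.9, so δ = z_{0.1} + z_{0.10} = 1.282 + 1.282 = 2.563.
δ = d·√n ⇒ n = (δ/d)² = (2.563 / 0.4341)² = 34.86.
Rounding up, n = 35.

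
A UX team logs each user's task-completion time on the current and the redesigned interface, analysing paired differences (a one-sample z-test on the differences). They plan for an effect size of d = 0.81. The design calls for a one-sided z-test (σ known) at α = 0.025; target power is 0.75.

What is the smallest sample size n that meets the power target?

For power 0.75 need Φ(δ − z_{0.025}) = 0.75, so δ = z_{0.025} + z_{0.25} = 1.960 + 0.674 = 2.634.
δ = d·√n ⇒ n = (δ/d)² = (2.634 / 0.81)² = 10.58.
Rounding up, n = 11.

n = 11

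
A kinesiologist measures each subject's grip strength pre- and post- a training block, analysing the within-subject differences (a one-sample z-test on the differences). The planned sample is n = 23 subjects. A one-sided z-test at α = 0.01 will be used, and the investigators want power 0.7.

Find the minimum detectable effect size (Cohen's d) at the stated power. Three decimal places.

d ≈ 0.594

Need Φ(δ − 2.326) = 0.7, so δ = 2.326 + 0.524 = 2.851.
δ = d·√n ⇒ d = δ/√n = 2.851/√23 = 0.5944.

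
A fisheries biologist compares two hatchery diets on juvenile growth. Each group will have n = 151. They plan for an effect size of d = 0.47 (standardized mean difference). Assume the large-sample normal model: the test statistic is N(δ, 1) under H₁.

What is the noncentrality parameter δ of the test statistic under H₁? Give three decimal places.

The noncentrality parameter scales effect size by the design's sample-size factor: δ = d·√(n/2) = 0.47 × √(151/2) = 4.0839

δ ≈ 4.084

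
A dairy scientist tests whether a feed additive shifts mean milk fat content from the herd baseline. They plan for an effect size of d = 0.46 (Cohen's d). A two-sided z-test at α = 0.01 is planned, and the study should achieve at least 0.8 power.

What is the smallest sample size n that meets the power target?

Set Φ(δ − 2.576) = 0.8; then δ − 2.576 = Φ⁻¹(0.8) = 0.842, giving δ = 3.417.
(Ignoring the negligible lower-tail rejection probability gives the usual closed-form inversion.)
δ = d·√n ⇒ n = (δ/d)² = (3.417 / 0.46)² = 55.19.
Rounding up, n = 56.

n = 56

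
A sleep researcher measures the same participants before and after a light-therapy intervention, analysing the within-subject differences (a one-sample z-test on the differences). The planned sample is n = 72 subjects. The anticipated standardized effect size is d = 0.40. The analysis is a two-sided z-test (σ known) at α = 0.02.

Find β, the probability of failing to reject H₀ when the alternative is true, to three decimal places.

β ≈ 0.143

Noncentrality parameter: δ = d·√n = 0.40 × √72 = 3.3941
Two-sided α = 0.02 → critical value z_{0.01} = 2.326.
Power = Φ(δ − 2.326) + Φ(−δ − 2.326) = Φ(1.068) + Φ(-5.720) = 0.8572 + 0.0000 = 0.8572.
Type II error: β = 1 − power = 1 − 0.8572 = 0.1428.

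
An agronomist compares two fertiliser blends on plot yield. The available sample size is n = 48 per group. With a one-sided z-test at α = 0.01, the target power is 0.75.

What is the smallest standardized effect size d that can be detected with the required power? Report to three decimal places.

d ≈ 0.613

Need Φ(δ − 2.326) = 0.75, so δ = 2.326 + 0.674 = 3.001.
δ = d·√(n/2) ⇒ d = δ/√(n/2) = 3.001/√(48/2) = 0.6125.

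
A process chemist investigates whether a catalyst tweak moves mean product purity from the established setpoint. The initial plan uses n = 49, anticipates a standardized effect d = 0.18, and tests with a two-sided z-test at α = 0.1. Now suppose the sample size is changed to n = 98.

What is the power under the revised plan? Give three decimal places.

Power ≈ 0.555

With n = 98: δ = d·√n = 0.18 × √98 = 1.7819. Critical value z_{0.05} = 1.645.
Revised power = Φ(δ − 1.645) + Φ(−δ − 1.645) = Φ(0.137) + Φ(-3.427) = 0.5545 + 0.0003 = 0.5548.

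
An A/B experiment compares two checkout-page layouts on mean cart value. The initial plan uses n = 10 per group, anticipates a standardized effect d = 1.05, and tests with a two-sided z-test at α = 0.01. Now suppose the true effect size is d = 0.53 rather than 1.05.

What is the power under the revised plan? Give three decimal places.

With d = 0.53: δ = d·√(n/2) = 0.53 × √(10/2) = 1.1851. Critical value z_{0.005} = 2.576.
Revised power = Φ(δ − 2.576) + Φ(−δ − 2.576) = Φ(-1.391) + Φ(-3.761) = 0.0822 + 0.0001 = 0.0822.

Power ≈ 0.082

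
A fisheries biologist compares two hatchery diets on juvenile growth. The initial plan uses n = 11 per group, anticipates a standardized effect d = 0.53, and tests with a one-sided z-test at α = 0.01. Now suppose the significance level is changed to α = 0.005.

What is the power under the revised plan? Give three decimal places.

Power ≈ 0.091

δ = d·√(n/2) = 0.53 × √(11/2) = 1.2430 (unchanged). New critical value: z_{0.005} = 2.576.
Revised power = Φ(δ − 2.576) = Φ(-1.333) = 0.0913.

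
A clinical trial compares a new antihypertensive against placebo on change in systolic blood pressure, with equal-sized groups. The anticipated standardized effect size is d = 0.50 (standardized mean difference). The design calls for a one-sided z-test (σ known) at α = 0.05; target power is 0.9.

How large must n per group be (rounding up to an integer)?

n = 69 per group

Set Φ(δ − 1.645) = 0.9; then δ − 1.645 = Φ⁻¹(0.9) = 1.282, giving δ = 2.926.
δ = d·√(n/2) ⇒ n = 2(δ/d)² = 2 × (2.926 / 0.50)² = 68.51.
Rounding up, n = 69 per group.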